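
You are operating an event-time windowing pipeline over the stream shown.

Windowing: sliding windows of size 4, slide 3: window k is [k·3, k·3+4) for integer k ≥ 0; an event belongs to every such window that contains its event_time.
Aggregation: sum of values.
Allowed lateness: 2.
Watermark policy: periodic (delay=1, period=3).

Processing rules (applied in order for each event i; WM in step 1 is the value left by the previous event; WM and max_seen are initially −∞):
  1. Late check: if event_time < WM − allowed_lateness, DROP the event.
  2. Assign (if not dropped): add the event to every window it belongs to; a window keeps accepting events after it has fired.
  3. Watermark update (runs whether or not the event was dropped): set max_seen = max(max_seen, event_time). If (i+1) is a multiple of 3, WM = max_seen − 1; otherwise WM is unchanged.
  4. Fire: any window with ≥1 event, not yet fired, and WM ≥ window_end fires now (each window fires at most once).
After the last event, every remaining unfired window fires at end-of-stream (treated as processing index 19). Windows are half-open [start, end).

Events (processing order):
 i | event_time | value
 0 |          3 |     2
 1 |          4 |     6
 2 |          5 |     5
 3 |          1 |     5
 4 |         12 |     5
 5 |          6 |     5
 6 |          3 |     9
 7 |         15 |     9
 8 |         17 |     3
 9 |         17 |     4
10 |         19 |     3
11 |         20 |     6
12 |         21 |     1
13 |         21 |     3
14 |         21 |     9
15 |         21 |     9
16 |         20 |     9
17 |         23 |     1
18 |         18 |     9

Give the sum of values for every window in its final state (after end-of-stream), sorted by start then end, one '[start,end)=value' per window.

i=0 t=3 v=2: → [3,7),[0,4); WM=−∞
i=1 t=4 v=6: → [3,7); WM=−∞
i=2 t=5 v=5: → [3,7); WM=4; [0,4) fires=2
i=3 t=1 v=5: DROP (t<4-2); WM=4
i=4 t=12 v=5: → [12,16),[9,13); WM=4
i=5 t=6 v=5: → [6,10),[3,7); WM=11; [3,7) fires=18 [6,10) fires=5
i=6 t=3 v=9: DROP (t<11-2); WM=11
i=7 t=15 v=9: → [15,19),[12,16); WM=11
i=8 t=17 v=3: → [15,19); WM=16; [9,13) fires=5 [12,16) fires=14
i=9 t=17 v=4: → [15,19); WM=16
i=10 t=19 v=3: → [18,22); WM=16
i=11 t=20 v=6: → [18,22); WM=19; [15,19) fires=16
i=12 t=21 v=1: → [21,25),[18,22); WM=19
i=13 t=21 v=3: → [21,25),[18,22); WM=19
i=14 t=21 v=9: → [21,25),[18,22); WM=20
i=15 t=21 v=9: → [21,25),[18,22); WM=20
i=16 t=20 v=9: → [18,22); WM=20
i=17 t=23 v=1: → [21,25); WM=22; [18,22) fires=40
i=18 t=18 v=9: DROP (t<22-2); WM=22

[0,4)=2 [3,7)=18 [6,10)=5 [9,13)=5 [12,16)=14 [15,19)=16 [18,22)=40 [21,25)=23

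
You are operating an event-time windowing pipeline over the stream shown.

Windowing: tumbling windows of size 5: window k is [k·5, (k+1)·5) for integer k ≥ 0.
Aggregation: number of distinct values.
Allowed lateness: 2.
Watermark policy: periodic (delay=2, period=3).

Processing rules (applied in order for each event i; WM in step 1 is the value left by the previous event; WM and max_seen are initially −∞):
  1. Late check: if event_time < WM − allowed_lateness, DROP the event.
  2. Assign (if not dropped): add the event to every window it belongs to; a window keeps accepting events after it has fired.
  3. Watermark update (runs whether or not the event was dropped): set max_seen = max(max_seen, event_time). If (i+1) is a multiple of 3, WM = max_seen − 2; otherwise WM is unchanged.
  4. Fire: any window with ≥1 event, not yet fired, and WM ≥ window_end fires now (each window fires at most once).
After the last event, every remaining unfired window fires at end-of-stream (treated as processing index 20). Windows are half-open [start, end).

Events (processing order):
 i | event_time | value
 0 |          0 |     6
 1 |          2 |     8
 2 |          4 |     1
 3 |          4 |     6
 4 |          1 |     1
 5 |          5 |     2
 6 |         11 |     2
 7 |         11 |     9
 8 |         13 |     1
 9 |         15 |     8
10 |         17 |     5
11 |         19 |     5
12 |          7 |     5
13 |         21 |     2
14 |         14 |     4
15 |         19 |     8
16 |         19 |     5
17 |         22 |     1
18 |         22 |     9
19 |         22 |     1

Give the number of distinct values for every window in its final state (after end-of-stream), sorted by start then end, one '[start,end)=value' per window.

i=0 t=0 v=6: → [0,5); WM=−∞
i=1 t=2 v=8: → [0,5); WM=−∞
i=2 t=4 v=1: → [0,5); WM=2
i=3 t=4 v=6: → [0,5); WM=2
i=4 t=1 v=1: → [0,5); WM=2
i=5 t=5 v=2: → [5,10); WM=3
i=6 t=11 v=2: → [10,15); WM=3
i=7 t=11 v=9: → [10,15); WM=3
i=8 t=13 v=1: → [10,15); WM=11; [0,5) fires=3 [5,10) fires=1
i=9 t=15 v=8: → [15,20); WM=11
i=10 t=17 v=5: → [15,20); WM=11
i=11 t=19 v=5: → [15,20); WM=17; [10,15) fires=3
i=12 t=7 v=5: DROP (t<17-2); WM=17
i=13 t=21 v=2: → [20,25); WM=17
i=14 t=14 v=4: DROP (t<17-2); WM=19
i=15 t=19 v=8: → [15,20); WM=19
i=16 t=19 v=5: → [15,20); WM=19
i=17 t=22 v=1: → [20,25); WM=20; [15,20) fires=2
i=18 t=22 v=9: → [20,25); WM=20
i=19 t=22 v=1: → [20,25); WM=20

[0,5)=3 [5,10)=1 [10,15)=3 [15,20)=2 [20,25)=3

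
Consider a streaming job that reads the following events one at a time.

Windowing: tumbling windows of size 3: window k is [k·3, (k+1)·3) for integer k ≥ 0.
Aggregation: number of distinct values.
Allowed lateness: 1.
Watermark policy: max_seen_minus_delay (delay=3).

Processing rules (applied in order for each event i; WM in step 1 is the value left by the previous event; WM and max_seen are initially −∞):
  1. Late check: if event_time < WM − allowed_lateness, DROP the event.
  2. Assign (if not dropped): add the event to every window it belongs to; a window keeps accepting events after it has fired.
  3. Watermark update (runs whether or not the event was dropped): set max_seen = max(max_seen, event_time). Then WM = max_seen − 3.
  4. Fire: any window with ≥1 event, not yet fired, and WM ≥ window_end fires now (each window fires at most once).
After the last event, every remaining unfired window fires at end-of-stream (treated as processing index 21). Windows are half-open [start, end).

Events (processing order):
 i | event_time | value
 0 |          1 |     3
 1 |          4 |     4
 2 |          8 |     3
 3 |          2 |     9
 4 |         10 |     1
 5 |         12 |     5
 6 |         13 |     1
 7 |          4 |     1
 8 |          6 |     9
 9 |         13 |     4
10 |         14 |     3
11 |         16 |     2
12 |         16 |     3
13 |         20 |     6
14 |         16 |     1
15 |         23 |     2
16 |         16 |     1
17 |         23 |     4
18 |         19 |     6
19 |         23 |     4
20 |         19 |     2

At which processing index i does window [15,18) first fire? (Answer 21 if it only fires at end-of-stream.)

15

i=0 t=1 v=3: → [0,3); WM=-2
i=1 t=4 v=4: → [3,6); WM=1
i=2 t=8 v=3: → [6,9); WM=5; [0,3) fires=1
i=3 t=2 v=9: DROP (t<5-1); WM=5
i=4 t=10 v=1: → [9,12); WM=7; [3,6) fires=1
i=5 t=12 v=5: → [12,15); WM=9; [6,9) fires=1
i=6 t=13 v=1: → [12,15); WM=10
i=7 t=4 v=1: DROP (t<10-1); WM=10
i=8 t=6 v=9: DROP (t<10-1); WM=10
i=9 t=13 v=4: → [12,15); WM=10
i=10 t=14 v=3: → [12,15); WM=11
i=11 t=16 v=2: → [15,18); WM=13; [9,12) fires=1
i=12 t=16 v=3: → [15,18); WM=13
i=13 t=20 v=6: → [18,21); WM=17; [12,15) fires=4
i=14 t=16 v=1: → [15,18); WM=17
i=15 t=23 v=2: → [21,24); WM=20; [15,18) fires=3
i=16 t=16 v=1: DROP (t<20-1); WM=20
i=17 t=23 v=4: → [21,24); WM=20
i=18 t=19 v=6: → [18,21); WM=20
i=19 t=23 v=4: → [21,24); WM=20
i=20 t=19 v=2: → [18,21); WM=20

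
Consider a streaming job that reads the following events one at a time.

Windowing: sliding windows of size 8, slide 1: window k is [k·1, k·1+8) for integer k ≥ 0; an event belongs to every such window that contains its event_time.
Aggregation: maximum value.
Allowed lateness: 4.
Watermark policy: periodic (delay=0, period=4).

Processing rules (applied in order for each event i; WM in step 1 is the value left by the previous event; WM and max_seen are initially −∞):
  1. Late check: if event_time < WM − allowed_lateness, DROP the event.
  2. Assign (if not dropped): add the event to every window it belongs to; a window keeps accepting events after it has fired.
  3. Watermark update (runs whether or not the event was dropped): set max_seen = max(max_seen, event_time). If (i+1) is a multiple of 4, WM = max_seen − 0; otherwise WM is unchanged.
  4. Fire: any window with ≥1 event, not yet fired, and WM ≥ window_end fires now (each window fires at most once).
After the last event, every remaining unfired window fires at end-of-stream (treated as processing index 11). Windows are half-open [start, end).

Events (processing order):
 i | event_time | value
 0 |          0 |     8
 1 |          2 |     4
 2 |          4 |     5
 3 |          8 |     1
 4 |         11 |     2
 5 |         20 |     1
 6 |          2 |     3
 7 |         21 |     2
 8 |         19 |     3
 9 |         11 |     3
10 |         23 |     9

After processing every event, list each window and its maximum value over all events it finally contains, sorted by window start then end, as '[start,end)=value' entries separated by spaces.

i=0 t=0 v=8: → [0,8); WM=−∞
i=1 t=2 v=4: → [2,10),[1,9),[0,8); WM=−∞
i=2 t=4 v=5: → [4,12),[3,11),[2,10),[1,9),[0,8); WM=−∞
i=3 t=8 v=1: → [8,16),[7,15),[6,14),[5,13),[4,12),[3,11),[2,10),[1,9); WM=8; [0,8) fires=8
i=4 t=11 v=2: → [11,19),[10,18),[9,17),[8,16),[7,15),[6,14),[5,13),[4,12); WM=8
i=5 t=20 v=1: → [20,28),[19,27),[18,26),[17,25),[16,24),[15,23),[14,22),[13,21); WM=8
i=6 t=2 v=3: DROP (t<8-4); WM=8
i=7 t=21 v=2: → [21,29),[20,28),[19,27),[18,26),[17,25),[16,24),[15,23),[14,22); WM=21; [1,9) fires=5 [2,10) fires=5 [3,11) fires=5 [4,12) fires=5 [5,13) fires=2 [6,14) fires=2 [7,15) fires=2 [8,16) fires=2 [9,17) fires=2 [10,18) fires=2 [11,19) fires=2 [13,21) fires=1
i=8 t=19 v=3: → [19,27),[18,26),[17,25),[16,24),[15,23),[14,22),[13,21),[12,20); WM=21; [12,20) fires=3
i=9 t=11 v=3: DROP (t<21-4); WM=21
i=10 t=23 v=9: → [23,31),[22,30),[21,29),[20,28),[19,27),[18,26),[17,25),[16,24); WM=21

[0,8)=8 [1,9)=5 [2,10)=5 [3,11)=5 [4,12)=5 [5,13)=2 [6,14)=2 [7,15)=2 [8,16)=2 [9,17)=2 [10,18)=2 [11,19)=2 [12,20)=3 [13,21)=3 [14,22)=3 [15,23)=3 [16,24)=9 [17,25)=9 [18,26)=9 [19,27)=9 [20,28)=9 [21,29)=9 [22,30)=9 [23,31)=9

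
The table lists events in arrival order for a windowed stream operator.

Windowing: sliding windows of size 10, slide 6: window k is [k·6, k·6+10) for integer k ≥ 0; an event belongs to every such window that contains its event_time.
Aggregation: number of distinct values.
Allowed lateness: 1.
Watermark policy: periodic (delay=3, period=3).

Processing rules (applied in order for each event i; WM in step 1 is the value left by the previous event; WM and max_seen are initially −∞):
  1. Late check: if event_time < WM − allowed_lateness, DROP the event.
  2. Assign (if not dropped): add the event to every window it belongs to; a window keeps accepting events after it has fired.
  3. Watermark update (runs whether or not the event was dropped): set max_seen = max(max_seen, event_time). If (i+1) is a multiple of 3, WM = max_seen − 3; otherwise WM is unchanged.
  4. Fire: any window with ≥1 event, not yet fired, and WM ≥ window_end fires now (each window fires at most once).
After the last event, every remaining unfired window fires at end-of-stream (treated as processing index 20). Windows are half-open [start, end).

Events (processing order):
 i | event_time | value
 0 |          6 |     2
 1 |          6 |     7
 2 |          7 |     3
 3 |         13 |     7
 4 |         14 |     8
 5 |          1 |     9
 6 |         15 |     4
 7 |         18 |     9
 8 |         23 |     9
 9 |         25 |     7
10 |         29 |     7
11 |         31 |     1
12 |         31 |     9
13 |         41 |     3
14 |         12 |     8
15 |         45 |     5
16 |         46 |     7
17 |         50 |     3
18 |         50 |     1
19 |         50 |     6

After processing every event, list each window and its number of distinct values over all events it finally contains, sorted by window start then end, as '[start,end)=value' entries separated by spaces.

[0,10)=3 [6,16)=5 [12,22)=4 [18,28)=2 [24,34)=3 [30,40)=2 [36,46)=2 [42,52)=5 [48,58)=3

i=0 t=6 v=2: → [6,16),[0,10); WM=−∞
i=1 t=6 v=7: → [6,16),[0,10); WM=−∞
i=2 t=7 v=3: → [6,16),[0,10); WM=4
i=3 t=13 v=7: → [12,22),[6,16); WM=4
i=4 t=14 v=8: → [12,22),[6,16); WM=4
i=5 t=1 v=9: DROP (t<4-1); WM=11; [0,10) fires=3
i=6 t=15 v=4: → [12,22),[6,16); WM=11
i=7 t=18 v=9: → [18,28),[12,22); WM=11
i=8 t=23 v=9: → [18,28); WM=20; [6,16) fires=5
i=9 t=25 v=7: → [24,34),[18,28); WM=20
i=10 t=29 v=7: → [24,34); WM=20
i=11 t=31 v=1: → [30,40),[24,34); WM=28; [12,22) fires=4 [18,28) fires=2
i=12 t=31 v=9: → [30,40),[24,34); WM=28
i=13 t=41 v=3: → [36,46); WM=28
i=14 t=12 v=8: DROP (t<28-1); WM=38; [24,34) fires=3
i=15 t=45 v=5: → [42,52),[36,46); WM=38
i=16 t=46 v=7: → [42,52); WM=38
i=17 t=50 v=3: → [48,58),[42,52); WM=47; [30,40) fires=2 [36,46) fires=2
i=18 t=50 v=1: → [48,58),[42,52); WM=47
i=19 t=50 v=6: → [48,58),[42,52); WM=47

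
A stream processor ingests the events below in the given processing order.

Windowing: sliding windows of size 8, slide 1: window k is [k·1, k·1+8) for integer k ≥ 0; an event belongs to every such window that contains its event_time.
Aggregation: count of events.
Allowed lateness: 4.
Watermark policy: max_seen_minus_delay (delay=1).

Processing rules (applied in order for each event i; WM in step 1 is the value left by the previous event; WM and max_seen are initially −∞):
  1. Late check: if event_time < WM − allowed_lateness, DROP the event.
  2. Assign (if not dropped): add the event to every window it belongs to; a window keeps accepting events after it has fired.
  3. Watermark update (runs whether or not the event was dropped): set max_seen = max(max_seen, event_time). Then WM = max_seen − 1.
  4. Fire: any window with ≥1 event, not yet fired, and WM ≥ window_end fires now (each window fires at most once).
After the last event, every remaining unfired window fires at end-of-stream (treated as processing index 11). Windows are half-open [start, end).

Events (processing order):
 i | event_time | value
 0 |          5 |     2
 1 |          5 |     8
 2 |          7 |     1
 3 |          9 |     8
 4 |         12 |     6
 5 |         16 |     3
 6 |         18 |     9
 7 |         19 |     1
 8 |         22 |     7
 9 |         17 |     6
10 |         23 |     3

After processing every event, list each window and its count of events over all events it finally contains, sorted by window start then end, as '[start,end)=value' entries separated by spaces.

i=0 t=5 v=2: → [5,13),[4,12),[3,11),[2,10),[1,9),[0,8); WM=4
i=1 t=5 v=8: → [5,13),[4,12),[3,11),[2,10),[1,9),[0,8); WM=4
i=2 t=7 v=1: → [7,15),[6,14),[5,13),[4,12),[3,11),[2,10),[1,9),[0,8); WM=6
i=3 t=9 v=8: → [9,17),[8,16),[7,15),[6,14),[5,13),[4,12),[3,11),[2,10); WM=8; [0,8) fires=3
i=4 t=12 v=6: → [12,20),[11,19),[10,18),[9,17),[8,16),[7,15),[6,14),[5,13); WM=11; [1,9) fires=3 [2,10) fires=4 [3,11) fires=4
i=5 t=16 v=3: → [16,24),[15,23),[14,22),[13,21),[12,20),[11,19),[10,18),[9,17); WM=15; [4,12) fires=4 [5,13) fires=5 [6,14) fires=3 [7,15) fires=3
i=6 t=18 v=9: → [18,26),[17,25),[16,24),[15,23),[14,22),[13,21),[12,20),[11,19); WM=17; [8,16) fires=2 [9,17) fires=3
i=7 t=19 v=1: → [19,27),[18,26),[17,25),[16,24),[15,23),[14,22),[13,21),[12,20); WM=18; [10,18) fires=2
i=8 t=22 v=7: → [22,30),[21,29),[20,28),[19,27),[18,26),[17,25),[16,24),[15,23); WM=21; [11,19) fires=3 [12,20) fires=4 [13,21) fires=3
i=9 t=17 v=6: → [17,25),[16,24),[15,23),[14,22),[13,21),[12,20),[11,19),[10,18); WM=21
i=10 t=23 v=3: → [23,31),[22,30),[21,29),[20,28),[19,27),[18,26),[17,25),[16,24); WM=22; [14,22) fires=4

[0,8)=3 [1,9)=3 [2,10)=4 [3,11)=4 [4,12)=4 [5,13)=5 [6,14)=3 [7,15)=3 [8,16)=2 [9,17)=3 [10,18)=3 [11,19)=4 [12,20)=5 [13,21)=4 [14,22)=4 [15,23)=5 [16,24)=6 [17,25)=5 [18,26)=4 [19,27)=3 [20,28)=2 [21,29)=2 [22,30)=2 [23,31)=1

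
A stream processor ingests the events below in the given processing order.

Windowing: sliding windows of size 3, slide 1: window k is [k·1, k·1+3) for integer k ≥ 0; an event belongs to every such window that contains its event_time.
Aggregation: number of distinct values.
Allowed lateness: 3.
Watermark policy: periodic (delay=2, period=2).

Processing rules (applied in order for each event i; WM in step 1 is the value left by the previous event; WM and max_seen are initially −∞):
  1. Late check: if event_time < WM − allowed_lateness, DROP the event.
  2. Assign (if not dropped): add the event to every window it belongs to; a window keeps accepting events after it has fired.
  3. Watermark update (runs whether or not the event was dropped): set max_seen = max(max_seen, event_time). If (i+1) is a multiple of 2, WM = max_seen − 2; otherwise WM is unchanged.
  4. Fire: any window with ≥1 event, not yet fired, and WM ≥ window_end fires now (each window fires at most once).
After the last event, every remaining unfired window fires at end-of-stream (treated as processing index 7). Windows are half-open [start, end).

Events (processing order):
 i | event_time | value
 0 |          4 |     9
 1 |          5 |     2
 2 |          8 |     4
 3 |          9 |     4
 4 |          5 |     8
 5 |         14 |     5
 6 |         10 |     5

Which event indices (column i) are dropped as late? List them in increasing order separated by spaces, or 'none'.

none

i=0 t=4 v=9: → [4,7),[3,6),[2,5); WM=−∞
i=1 t=5 v=2: → [5,8),[4,7),[3,6); WM=3
i=2 t=8 v=4: → [8,11),[7,10),[6,9); WM=3
i=3 t=9 v=4: → [9,12),[8,11),[7,10); WM=7; [2,5) fires=1 [3,6) fires=2 [4,7) fires=2
i=4 t=5 v=8: → [5,8),[4,7),[3,6); WM=7
i=5 t=14 v=5: → [14,17),[13,16),[12,15); WM=12; [5,8) fires=2 [6,9) fires=1 [7,10) fires=1 [8,11) fires=1 [9,12) fires=1
i=6 t=10 v=5: → [10,13),[9,12),[8,11); WM=12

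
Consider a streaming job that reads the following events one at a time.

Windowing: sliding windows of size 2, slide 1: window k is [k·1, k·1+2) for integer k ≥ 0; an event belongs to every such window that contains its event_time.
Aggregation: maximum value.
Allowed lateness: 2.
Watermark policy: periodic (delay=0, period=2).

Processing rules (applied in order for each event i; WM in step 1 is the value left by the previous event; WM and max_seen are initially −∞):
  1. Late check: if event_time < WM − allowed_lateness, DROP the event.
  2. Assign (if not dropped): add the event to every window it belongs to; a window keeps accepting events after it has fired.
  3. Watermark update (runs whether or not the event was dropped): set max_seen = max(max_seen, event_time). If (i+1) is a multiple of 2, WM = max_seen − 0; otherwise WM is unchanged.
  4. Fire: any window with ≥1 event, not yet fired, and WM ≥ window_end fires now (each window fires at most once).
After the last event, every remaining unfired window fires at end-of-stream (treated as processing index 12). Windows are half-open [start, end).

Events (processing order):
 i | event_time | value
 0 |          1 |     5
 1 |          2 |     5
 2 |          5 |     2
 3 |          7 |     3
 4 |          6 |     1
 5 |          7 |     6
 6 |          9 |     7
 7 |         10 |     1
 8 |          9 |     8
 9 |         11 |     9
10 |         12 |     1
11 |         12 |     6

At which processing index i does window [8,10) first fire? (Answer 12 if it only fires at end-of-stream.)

i=0 t=1 v=5: → [1,3),[0,2); WM=−∞
i=1 t=2 v=5: → [2,4),[1,3); WM=2; [0,2) fires=5
i=2 t=5 v=2: → [5,7),[4,6); WM=2
i=3 t=7 v=3: → [7,9),[6,8); WM=7; [1,3) fires=5 [2,4) fires=5 [4,6) fires=2 [5,7) fires=2
i=4 t=6 v=1: → [6,8),[5,7); WM=7
i=5 t=7 v=6: → [7,9),[6,8); WM=7
i=6 t=9 v=7: → [9,11),[8,10); WM=7
i=7 t=10 v=1: → [10,12),[9,11); WM=10; [6,8) fires=6 [7,9) fires=6 [8,10) fires=7
i=8 t=9 v=8: → [9,11),[8,10); WM=10
i=9 t=11 v=9: → [11,13),[10,12); WM=11; [9,11) fires=8
i=10 t=12 v=1: → [12,14),[11,13); WM=11
i=11 t=12 v=6: → [12,14),[11,13); WM=12; [10,12) fires=9

7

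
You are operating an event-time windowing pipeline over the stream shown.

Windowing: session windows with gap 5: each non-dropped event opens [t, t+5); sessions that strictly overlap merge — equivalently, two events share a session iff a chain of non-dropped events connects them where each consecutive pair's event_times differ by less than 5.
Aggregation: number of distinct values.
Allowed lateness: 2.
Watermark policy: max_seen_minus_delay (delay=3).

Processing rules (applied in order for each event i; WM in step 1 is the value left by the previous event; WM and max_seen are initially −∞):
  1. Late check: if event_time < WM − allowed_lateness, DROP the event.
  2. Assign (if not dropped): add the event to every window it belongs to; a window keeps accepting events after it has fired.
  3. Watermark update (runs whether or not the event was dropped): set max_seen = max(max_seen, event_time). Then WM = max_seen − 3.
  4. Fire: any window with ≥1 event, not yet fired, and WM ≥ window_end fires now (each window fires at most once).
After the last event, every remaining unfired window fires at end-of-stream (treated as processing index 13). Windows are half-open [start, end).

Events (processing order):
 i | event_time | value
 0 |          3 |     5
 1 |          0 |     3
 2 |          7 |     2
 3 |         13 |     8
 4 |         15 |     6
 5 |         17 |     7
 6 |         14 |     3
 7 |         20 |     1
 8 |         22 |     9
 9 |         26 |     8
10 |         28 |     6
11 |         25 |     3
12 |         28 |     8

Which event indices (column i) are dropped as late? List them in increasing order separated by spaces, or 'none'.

i=0 t=3 v=5: → [3,8); WM=0
i=1 t=0 v=3: → [0,8); WM=0
i=2 t=7 v=2: → [0,12); WM=4
i=3 t=13 v=8: → [13,18); WM=10
i=4 t=15 v=6: → [13,20); WM=12
i=5 t=17 v=7: → [13,22); WM=14
i=6 t=14 v=3: → [13,22); WM=14
i=7 t=20 v=1: → [13,25); WM=17
i=8 t=22 v=9: → [13,27); WM=19
i=9 t=26 v=8: → [13,31); WM=23
i=10 t=28 v=6: → [13,33); WM=25
i=11 t=25 v=3: → [13,33); WM=25
i=12 t=28 v=8: → [13,33); WM=25

none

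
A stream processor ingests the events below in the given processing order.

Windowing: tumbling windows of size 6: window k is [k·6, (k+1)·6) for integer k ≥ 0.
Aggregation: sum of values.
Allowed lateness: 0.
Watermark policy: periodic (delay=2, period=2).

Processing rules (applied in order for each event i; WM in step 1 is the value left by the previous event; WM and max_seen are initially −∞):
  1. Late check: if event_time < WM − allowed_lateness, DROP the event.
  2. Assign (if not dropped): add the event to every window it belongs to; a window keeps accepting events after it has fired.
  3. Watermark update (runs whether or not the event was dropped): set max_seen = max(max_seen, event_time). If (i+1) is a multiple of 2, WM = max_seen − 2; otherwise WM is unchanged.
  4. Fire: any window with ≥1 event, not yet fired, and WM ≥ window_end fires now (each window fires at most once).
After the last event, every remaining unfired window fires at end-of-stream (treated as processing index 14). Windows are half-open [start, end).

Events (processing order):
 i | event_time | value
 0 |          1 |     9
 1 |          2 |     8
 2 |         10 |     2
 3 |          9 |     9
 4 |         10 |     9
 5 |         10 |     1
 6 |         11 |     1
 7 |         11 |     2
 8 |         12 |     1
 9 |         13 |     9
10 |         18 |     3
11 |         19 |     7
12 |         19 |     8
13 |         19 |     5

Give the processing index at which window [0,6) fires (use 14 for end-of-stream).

i=0 t=1 v=9: → [0,6); WM=−∞
i=1 t=2 v=8: → [0,6); WM=0
i=2 t=10 v=2: → [6,12); WM=0
i=3 t=9 v=9: → [6,12); WM=8; [0,6) fires=17
i=4 t=10 v=9: → [6,12); WM=8
i=5 t=10 v=1: → [6,12); WM=8
i=6 t=11 v=1: → [6,12); WM=8
i=7 t=11 v=2: → [6,12); WM=9
i=8 t=12 v=1: → [12,18); WM=9
i=9 t=13 v=9: → [12,18); WM=11
i=10 t=18 v=3: → [18,24); WM=11
i=11 t=19 v=7: → [18,24); WM=17; [6,12) fires=24
i=12 t=19 v=8: → [18,24); WM=17
i=13 t=19 v=5: → [18,24); WM=17

3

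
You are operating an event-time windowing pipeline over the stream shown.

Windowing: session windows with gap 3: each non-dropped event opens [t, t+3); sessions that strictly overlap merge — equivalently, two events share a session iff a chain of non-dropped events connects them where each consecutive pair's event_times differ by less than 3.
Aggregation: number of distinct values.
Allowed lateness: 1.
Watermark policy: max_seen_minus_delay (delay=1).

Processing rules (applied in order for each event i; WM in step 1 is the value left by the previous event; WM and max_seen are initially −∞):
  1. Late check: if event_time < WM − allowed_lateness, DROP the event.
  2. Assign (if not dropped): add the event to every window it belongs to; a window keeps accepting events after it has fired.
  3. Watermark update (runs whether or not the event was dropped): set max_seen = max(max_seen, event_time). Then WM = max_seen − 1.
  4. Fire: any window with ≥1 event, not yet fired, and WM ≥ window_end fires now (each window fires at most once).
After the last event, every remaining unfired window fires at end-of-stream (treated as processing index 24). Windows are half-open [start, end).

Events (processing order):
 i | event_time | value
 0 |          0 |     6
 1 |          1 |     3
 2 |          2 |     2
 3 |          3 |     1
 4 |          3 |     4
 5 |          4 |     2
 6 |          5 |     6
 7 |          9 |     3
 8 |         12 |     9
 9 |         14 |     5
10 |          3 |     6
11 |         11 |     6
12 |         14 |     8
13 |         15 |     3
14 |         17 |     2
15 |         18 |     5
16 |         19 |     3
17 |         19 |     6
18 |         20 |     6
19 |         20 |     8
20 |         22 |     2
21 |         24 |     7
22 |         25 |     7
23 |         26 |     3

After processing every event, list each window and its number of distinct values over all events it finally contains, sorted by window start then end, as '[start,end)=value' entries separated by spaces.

[0,8)=5 [9,12)=1 [12,29)=7

i=0 t=0 v=6: → [0,3); WM=-1
i=1 t=1 v=3: → [0,4); WM=0
i=2 t=2 v=2: → [0,5); WM=1
i=3 t=3 v=1: → [0,6); WM=2
i=4 t=3 v=4: → [0,6); WM=2
i=5 t=4 v=2: → [0,7); WM=3
i=6 t=5 v=6: → [0,8); WM=4
i=7 t=9 v=3: → [9,12); WM=8
i=8 t=12 v=9: → [12,15); WM=11
i=9 t=14 v=5: → [12,17); WM=13
i=10 t=3 v=6: DROP (t<13-1); WM=13
i=11 t=11 v=6: DROP (t<13-1); WM=13
i=12 t=14 v=8: → [12,17); WM=13
i=13 t=15 v=3: → [12,18); WM=14
i=14 t=17 v=2: → [12,20); WM=16
i=15 t=18 v=5: → [12,21); WM=17
i=16 t=19 v=3: → [12,22); WM=18
i=17 t=19 v=6: → [12,22); WM=18
i=18 t=20 v=6: → [12,23); WM=19
i=19 t=20 v=8: → [12,23); WM=19
i=20 t=22 v=2: → [12,25); WM=21
i=21 t=24 v=7: → [12,27); WM=23
i=22 t=25 v=7: → [12,28); WM=24
i=23 t=26 v=3: → [12,29); WM=25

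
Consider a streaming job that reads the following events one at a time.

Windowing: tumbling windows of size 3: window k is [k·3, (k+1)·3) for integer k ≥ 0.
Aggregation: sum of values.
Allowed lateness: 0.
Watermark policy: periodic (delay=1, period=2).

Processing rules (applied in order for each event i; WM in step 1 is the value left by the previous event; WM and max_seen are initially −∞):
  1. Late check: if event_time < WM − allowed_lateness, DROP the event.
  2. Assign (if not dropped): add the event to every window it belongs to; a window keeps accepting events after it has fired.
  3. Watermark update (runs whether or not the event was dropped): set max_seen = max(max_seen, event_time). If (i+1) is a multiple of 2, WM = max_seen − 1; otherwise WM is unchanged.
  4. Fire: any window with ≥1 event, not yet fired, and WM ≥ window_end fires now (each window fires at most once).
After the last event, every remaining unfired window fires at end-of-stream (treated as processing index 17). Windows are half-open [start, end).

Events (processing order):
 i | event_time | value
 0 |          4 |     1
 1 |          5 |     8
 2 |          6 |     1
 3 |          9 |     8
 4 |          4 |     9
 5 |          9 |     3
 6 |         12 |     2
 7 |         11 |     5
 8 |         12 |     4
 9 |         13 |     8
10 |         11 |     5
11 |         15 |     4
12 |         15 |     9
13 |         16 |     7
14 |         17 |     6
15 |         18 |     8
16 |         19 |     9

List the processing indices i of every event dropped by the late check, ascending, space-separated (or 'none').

i=0 t=4 v=1: → [3,6); WM=−∞
i=1 t=5 v=8: → [3,6); WM=4
i=2 t=6 v=1: → [6,9); WM=4
i=3 t=9 v=8: → [9,12); WM=8; [3,6) fires=9
i=4 t=4 v=9: DROP (t<8-0); WM=8
i=5 t=9 v=3: → [9,12); WM=8
i=6 t=12 v=2: → [12,15); WM=8
i=7 t=11 v=5: → [9,12); WM=11; [6,9) fires=1
i=8 t=12 v=4: → [12,15); WM=11
i=9 t=13 v=8: → [12,15); WM=12; [9,12) fires=16
i=10 t=11 v=5: DROP (t<12-0); WM=12
i=11 t=15 v=4: → [15,18); WM=14
i=12 t=15 v=9: → [15,18); WM=14
i=13 t=16 v=7: → [15,18); WM=15; [12,15) fires=14
i=14 t=17 v=6: → [15,18); WM=15
i=15 t=18 v=8: → [18,21); WM=17
i=16 t=19 v=9: → [18,21); WM=17

4 10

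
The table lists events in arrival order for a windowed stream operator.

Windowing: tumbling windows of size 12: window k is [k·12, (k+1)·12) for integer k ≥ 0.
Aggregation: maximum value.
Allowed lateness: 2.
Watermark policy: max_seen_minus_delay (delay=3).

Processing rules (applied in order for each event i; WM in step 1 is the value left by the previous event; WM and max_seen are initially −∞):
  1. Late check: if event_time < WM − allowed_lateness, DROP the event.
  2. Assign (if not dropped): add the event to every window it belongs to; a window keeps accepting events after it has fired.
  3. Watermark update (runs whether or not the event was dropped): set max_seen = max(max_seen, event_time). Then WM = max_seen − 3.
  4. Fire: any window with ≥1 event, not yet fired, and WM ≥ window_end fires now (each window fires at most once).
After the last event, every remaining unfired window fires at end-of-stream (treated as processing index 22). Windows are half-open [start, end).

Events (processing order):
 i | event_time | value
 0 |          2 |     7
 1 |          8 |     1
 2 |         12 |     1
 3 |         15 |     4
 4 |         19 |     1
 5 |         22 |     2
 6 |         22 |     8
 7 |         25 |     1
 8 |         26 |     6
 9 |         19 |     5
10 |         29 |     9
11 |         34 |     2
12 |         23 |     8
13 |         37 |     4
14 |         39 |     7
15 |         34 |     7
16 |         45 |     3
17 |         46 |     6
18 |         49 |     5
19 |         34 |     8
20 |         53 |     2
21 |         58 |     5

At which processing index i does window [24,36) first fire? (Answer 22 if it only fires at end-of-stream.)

i=0 t=2 v=7: → [0,12); WM=-1
i=1 t=8 v=1: → [0,12); WM=5
i=2 t=12 v=1: → [12,24); WM=9
i=3 t=15 v=4: → [12,24); WM=12; [0,12) fires=7
i=4 t=19 v=1: → [12,24); WM=16
i=5 t=22 v=2: → [12,24); WM=19
i=6 t=22 v=8: → [12,24); WM=19
i=7 t=25 v=1: → [24,36); WM=22
i=8 t=26 v=6: → [24,36); WM=23
i=9 t=19 v=5: DROP (t<23-2); WM=23
i=10 t=29 v=9: → [24,36); WM=26; [12,24) fires=8
i=11 t=34 v=2: → [24,36); WM=31
i=12 t=23 v=8: DROP (t<31-2); WM=31
i=13 t=37 v=4: → [36,48); WM=34
i=14 t=39 v=7: → [36,48); WM=36; [24,36) fires=9
i=15 t=34 v=7: → [24,36); WM=36
i=16 t=45 v=3: → [36,48); WM=42
i=17 t=46 v=6: → [36,48); WM=43
i=18 t=49 v=5: → [48,60); WM=46
i=19 t=34 v=8: DROP (t<46-2); WM=46
i=20 t=53 v=2: → [48,60); WM=50; [36,48) fires=7
i=21 t=58 v=5: → [48,60); WM=55

14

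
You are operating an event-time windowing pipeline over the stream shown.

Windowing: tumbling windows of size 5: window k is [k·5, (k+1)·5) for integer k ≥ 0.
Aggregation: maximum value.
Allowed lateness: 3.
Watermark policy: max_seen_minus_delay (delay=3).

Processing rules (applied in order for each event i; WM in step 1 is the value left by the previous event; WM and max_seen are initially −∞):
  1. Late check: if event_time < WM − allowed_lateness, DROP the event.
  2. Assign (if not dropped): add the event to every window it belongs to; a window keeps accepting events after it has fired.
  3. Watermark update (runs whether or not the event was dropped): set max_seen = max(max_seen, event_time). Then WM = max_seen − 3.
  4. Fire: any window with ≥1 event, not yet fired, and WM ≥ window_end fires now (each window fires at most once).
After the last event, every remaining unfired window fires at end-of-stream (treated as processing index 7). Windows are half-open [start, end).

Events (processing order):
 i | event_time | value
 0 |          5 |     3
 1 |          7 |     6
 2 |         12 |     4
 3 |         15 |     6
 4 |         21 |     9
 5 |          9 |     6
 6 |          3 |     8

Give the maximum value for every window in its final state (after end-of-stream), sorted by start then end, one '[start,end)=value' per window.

[5,10)=6 [10,15)=4 [15,20)=6 [20,25)=9

i=0 t=5 v=3: → [5,10); WM=2
i=1 t=7 v=6: → [5,10); WM=4
i=2 t=12 v=4: → [10,15); WM=9
i=3 t=15 v=6: → [15,20); WM=12; [5,10) fires=6
i=4 t=21 v=9: → [20,25); WM=18; [10,15) fires=4
i=5 t=9 v=6: DROP (t<18-3); WM=18
i=6 t=3 v=8: DROP (t<18-3); WM=18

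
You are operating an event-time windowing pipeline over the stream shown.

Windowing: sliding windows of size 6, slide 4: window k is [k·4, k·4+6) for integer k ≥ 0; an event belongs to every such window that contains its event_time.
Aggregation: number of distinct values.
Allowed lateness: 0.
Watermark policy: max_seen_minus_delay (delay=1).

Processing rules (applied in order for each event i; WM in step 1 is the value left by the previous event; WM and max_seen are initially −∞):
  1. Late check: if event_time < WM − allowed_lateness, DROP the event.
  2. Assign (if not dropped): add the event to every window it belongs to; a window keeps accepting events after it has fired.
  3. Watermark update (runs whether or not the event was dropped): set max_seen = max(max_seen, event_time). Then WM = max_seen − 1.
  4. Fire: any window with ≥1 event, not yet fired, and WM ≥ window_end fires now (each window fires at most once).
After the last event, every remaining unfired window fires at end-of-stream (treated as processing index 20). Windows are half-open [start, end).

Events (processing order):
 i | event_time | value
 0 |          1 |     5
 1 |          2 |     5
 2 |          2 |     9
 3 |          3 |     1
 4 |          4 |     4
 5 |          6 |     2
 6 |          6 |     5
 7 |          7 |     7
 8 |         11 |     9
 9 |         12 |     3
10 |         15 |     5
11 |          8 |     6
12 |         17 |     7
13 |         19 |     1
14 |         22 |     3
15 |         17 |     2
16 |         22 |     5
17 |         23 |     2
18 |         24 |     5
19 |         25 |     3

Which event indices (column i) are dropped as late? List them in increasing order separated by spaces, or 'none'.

11 15

i=0 t=1 v=5: → [0,6); WM=0
i=1 t=2 v=5: → [0,6); WM=1
i=2 t=2 v=9: → [0,6); WM=1
i=3 t=3 v=1: → [0,6); WM=2
i=4 t=4 v=4: → [4,10),[0,6); WM=3
i=5 t=6 v=2: → [4,10); WM=5
i=6 t=6 v=5: → [4,10); WM=5
i=7 t=7 v=7: → [4,10); WM=6; [0,6) fires=4
i=8 t=11 v=9: → [8,14); WM=10; [4,10) fires=4
i=9 t=12 v=3: → [12,18),[8,14); WM=11
i=10 t=15 v=5: → [12,18); WM=14; [8,14) fires=2
i=11 t=8 v=6: DROP (t<14-0); WM=14
i=12 t=17 v=7: → [16,22),[12,18); WM=16
i=13 t=19 v=1: → [16,22); WM=18; [12,18) fires=3
i=14 t=22 v=3: → [20,26); WM=21
i=15 t=17 v=2: DROP (t<21-0); WM=21
i=16 t=22 v=5: → [20,26); WM=21
i=17 t=23 v=2: → [20,26); WM=22; [16,22) fires=2
i=18 t=24 v=5: → [24,30),[20,26); WM=23
i=19 t=25 v=3: → [24,30),[20,26); WM=24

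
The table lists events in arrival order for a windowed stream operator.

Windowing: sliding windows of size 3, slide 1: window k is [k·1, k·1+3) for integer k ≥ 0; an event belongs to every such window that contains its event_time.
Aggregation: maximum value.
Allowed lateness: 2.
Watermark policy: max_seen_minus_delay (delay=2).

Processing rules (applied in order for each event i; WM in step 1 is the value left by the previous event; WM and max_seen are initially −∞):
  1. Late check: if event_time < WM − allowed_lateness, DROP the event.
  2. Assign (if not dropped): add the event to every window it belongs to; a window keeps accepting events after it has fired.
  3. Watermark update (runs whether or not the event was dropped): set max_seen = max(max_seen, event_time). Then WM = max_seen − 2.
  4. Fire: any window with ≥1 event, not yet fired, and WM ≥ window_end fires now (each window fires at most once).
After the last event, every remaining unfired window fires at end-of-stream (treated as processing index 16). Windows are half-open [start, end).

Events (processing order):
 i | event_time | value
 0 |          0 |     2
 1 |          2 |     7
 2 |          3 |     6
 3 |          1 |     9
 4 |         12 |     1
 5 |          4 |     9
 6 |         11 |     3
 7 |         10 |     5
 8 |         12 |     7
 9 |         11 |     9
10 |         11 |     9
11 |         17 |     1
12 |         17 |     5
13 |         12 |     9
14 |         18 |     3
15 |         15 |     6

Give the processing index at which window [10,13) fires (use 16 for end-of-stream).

11

i=0 t=0 v=2: → [0,3); WM=-2
i=1 t=2 v=7: → [2,5),[1,4),[0,3); WM=0
i=2 t=3 v=6: → [3,6),[2,5),[1,4); WM=1
i=3 t=1 v=9: → [1,4),[0,3); WM=1
i=4 t=12 v=1: → [12,15),[11,14),[10,13); WM=10; [0,3) fires=9 [1,4) fires=9 [2,5) fires=7 [3,6) fires=6
i=5 t=4 v=9: DROP (t<10-2); WM=10
i=6 t=11 v=3: → [11,14),[10,13),[9,12); WM=10
i=7 t=10 v=5: → [10,13),[9,12),[8,11); WM=10
i=8 t=12 v=7: → [12,15),[11,14),[10,13); WM=10
i=9 t=11 v=9: → [11,14),[10,13),[9,12); WM=10
i=10 t=11 v=9: → [11,14),[10,13),[9,12); WM=10
i=11 t=17 v=1: → [17,20),[16,19),[15,18); WM=15; [8,11) fires=5 [9,12) fires=9 [10,13) fires=9 [11,14) fires=9 [12,15) fires=7
i=12 t=17 v=5: → [17,20),[16,19),[15,18); WM=15
i=13 t=12 v=9: DROP (t<15-2); WM=15
i=14 t=18 v=3: → [18,21),[17,20),[16,19); WM=16
i=15 t=15 v=6: → [15,18),[14,17),[13,16); WM=16; [13,16) fires=6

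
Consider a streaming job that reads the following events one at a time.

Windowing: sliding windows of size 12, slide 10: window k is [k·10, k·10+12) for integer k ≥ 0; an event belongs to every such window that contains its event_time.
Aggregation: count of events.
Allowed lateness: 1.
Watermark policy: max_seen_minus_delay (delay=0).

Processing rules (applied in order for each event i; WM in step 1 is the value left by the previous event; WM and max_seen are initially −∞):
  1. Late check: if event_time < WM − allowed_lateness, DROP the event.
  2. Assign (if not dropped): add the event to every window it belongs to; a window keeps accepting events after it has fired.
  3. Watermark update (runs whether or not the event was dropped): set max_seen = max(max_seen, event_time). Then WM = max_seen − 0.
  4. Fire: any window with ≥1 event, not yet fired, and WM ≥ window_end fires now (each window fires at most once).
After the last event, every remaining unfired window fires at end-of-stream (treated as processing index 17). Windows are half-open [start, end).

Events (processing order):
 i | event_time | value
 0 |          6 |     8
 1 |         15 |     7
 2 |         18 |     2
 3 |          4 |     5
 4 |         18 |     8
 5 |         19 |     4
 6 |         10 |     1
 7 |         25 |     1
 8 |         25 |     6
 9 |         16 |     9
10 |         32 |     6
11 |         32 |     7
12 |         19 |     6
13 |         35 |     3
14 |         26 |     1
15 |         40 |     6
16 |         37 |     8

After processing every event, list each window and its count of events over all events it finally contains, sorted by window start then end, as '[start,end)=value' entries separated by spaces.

i=0 t=6 v=8: → [0,12); WM=6
i=1 t=15 v=7: → [10,22); WM=15; [0,12) fires=1
i=2 t=18 v=2: → [10,22); WM=18
i=3 t=4 v=5: DROP (t<18-1); WM=18
i=4 t=18 v=8: → [10,22); WM=18
i=5 t=19 v=4: → [10,22); WM=19
i=6 t=10 v=1: DROP (t<19-1); WM=19
i=7 t=25 v=1: → [20,32); WM=25; [10,22) fires=4
i=8 t=25 v=6: → [20,32); WM=25
i=9 t=16 v=9: DROP (t<25-1); WM=25
i=10 t=32 v=6: → [30,42); WM=32; [20,32) fires=2
i=11 t=32 v=7: → [30,42); WM=32
i=12 t=19 v=6: DROP (t<32-1); WM=32
i=13 t=35 v=3: → [30,42); WM=35
i=14 t=26 v=1: DROP (t<35-1); WM=35
i=15 t=40 v=6: → [40,52),[30,42); WM=40
i=16 t=37 v=8: DROP (t<40-1); WM=40

[0,12)=1 [10,22)=4 [20,32)=2 [30,42)=4 [40,52)=1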